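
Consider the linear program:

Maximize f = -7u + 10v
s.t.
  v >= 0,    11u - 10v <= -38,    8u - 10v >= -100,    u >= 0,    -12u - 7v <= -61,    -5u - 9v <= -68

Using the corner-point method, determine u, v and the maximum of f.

u = 62/3, v = 398/15, maximum f = 362/3

Vertices and f = -7u + 10v:
  (62/3, 398/15) → f = 362/3
  (338/149, 938/149) → f = 7014/149
  (0, 10) → f = 100
  (0, 61/7) → f = 610/7
  (1, 7) → f = 63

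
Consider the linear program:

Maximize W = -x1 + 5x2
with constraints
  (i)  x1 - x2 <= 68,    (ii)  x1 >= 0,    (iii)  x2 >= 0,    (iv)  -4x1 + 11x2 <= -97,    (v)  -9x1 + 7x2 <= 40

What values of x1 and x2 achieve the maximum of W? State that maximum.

x1 = 93, x2 = 25, maximum W = 32

Feasible corners and W = -x1 + 5x2:
  (68, 0) → W = -68
  (93, 25) → W = 32
  (97/4, 0) → W = -97/4

The binding constraints are x1 - x2 = 68 and -4x1 + 11x2 = -97.
Solving simultaneously gives x1 = 93, x2 = 25.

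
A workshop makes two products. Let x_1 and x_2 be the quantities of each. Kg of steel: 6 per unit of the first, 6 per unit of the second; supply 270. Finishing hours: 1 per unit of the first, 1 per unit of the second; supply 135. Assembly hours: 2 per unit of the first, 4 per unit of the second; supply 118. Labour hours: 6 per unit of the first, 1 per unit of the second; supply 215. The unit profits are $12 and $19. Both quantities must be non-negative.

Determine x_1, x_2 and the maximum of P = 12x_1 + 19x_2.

x_1 = 31, x_2 = 14, maximum P = 638

Corner points and P = 12x_1 + 19x_2:
  (0, 0) → P = 0
  (0, 59/2) → P = 1121/2
  (215/6, 0) → P = 430
  (31, 14) → P = 638
  (34, 11) → P = 617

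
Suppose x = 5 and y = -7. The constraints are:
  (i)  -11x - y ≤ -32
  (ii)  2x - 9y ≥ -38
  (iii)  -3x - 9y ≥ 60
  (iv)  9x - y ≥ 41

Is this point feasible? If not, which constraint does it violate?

Constraint (iii): -3x - 9y = 48, which is not ≥ 60. All other constraints are satisfied.

not feasible — violates (iii)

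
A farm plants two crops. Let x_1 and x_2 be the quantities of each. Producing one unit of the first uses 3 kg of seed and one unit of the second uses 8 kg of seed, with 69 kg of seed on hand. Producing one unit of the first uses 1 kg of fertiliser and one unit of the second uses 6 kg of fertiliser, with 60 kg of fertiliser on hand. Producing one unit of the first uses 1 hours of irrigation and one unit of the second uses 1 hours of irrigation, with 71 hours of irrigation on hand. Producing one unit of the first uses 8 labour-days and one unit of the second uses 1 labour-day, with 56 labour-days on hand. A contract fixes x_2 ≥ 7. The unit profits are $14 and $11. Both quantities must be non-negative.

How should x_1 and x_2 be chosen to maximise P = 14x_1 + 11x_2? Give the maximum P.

x_1 = 13/3, x_2 = 7, maximum P = 413/3

Extreme points and P = 14x_1 + 11x_2:
  (0, 69/8) → P = 759/8
  (0, 7) → P = 77
  (13/3, 7) → P = 413/3

The binding constraints are 3x_1 + 8x_2 = 69 and x_2 = 7.
Solving simultaneously gives x_1 = 13/3, x_2 = 7.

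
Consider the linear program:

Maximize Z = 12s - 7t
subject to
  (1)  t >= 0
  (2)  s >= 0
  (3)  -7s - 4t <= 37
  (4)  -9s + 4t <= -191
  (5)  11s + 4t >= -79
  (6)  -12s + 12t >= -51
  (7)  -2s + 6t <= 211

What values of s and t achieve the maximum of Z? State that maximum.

s = 473/8, t = 439/8, maximum Z = 2603/8

Feasible corners and Z = 12s - 7t:
  (174/5, 611/20) → Z = 815/4
  (995/23, 2281/46) → Z = 7913/46
  (473/8, 439/8) → Z = 2603/8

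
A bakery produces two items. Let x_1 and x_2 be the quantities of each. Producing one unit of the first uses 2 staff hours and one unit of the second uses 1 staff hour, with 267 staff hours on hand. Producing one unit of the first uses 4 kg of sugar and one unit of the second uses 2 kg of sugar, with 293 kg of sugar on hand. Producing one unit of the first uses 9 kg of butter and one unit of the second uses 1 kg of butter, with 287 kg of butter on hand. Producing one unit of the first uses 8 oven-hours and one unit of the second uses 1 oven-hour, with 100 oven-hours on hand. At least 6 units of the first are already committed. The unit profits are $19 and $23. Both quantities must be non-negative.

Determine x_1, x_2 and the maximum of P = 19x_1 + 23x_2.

Extreme points and P = 19x_1 + 23x_2:
  (25/2, 0) → P = 475/2
  (6, 0) → P = 114
  (6, 52) → P = 1310

The binding constraints are 8x_1 + x_2 = 100 and x_1 = 6.
Solving simultaneously gives x_1 = 6, x_2 = 52.

x_1 = 6, x_2 = 52, maximum P = 1310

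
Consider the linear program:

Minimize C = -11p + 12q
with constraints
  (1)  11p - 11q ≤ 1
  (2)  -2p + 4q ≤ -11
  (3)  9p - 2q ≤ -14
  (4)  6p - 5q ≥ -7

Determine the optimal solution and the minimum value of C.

Corner points and C = -11p + 12q:
  (-117/22, -119/22) → C = -141/22
  (-82/11, -83/11) → C = -94/11
  (-83/14, -40/7) → C = -47/14

The binding constraints are 11p - 11q = 1 and 6p - 5q = -7.
Solving simultaneously gives p = -82/11, q = -83/11.

p = -82/11, q = -83/11, minimum C = -94/11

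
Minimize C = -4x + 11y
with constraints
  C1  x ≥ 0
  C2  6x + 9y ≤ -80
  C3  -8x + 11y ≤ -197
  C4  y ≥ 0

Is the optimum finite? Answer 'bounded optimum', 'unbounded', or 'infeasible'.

infeasible

The boundaries x = 0 and -8x + 11y = -197 meet at (0, -197/11), but that point violates y ≥ 0. Every candidate vertex is excluded by some other constraint, so the feasible region is empty.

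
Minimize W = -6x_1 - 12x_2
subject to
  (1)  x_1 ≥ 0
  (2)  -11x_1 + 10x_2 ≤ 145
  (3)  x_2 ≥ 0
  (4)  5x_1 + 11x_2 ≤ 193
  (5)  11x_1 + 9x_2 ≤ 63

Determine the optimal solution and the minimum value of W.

x_1 = 0, x_2 = 7, minimum W = -84

Extreme points and W = -6x_1 - 12x_2:
  (0, 0) → W = 0
  (0, 7) → W = -84
  (63/11, 0) → W = -378/11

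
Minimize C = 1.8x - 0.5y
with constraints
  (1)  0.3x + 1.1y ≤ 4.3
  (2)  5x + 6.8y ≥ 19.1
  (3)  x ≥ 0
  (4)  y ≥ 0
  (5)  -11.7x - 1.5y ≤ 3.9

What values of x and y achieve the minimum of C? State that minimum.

x = 0, y = 43/11, minimum C = -43/22

Extreme points and C = 1.8x - 0.5y:
  (0, 43/11) → C = -43/22
  (43/3, 0) → C = 129/5
  (0, 191/68) → C = -191/136
  (191/50, 0) → C = 1719/250

The optimum lies where 0.3x + 1.1y = 4.3 and x = 0.
Solving simultaneously gives x = 0, y = 43/11.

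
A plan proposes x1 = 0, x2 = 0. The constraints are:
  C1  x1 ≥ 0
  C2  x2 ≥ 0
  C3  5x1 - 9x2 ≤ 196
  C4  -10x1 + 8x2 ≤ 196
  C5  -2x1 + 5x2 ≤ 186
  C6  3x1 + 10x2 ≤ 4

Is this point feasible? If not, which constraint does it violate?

C1: 0 ≥ 0 ✓
C2: 0 ≥ 0 ✓
C3: 0 ≤ 196 ✓
C4: 0 ≤ 196 ✓
C5: 0 ≤ 186 ✓
C6: 0 ≤ 4 ✓

feasible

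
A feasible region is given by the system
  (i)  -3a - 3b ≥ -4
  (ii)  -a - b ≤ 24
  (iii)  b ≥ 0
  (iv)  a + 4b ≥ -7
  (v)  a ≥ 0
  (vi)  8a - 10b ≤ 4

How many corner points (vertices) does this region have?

Pairwise boundary intersections that survive every other constraint:
  (0, 4/3)
  (26/27, 10/27)
  (0, 0)
  (1/2, 0)

4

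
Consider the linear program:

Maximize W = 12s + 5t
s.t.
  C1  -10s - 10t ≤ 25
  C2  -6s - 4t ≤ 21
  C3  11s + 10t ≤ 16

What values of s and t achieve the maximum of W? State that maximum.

s = 41, t = -87/2, maximum W = 549/2

Feasible corners and W = 12s + 5t:
  (-11/2, 3) → W = -51
  (41, -87/2) → W = 549/2
  (-137/8, 327/16) → W = -1653/16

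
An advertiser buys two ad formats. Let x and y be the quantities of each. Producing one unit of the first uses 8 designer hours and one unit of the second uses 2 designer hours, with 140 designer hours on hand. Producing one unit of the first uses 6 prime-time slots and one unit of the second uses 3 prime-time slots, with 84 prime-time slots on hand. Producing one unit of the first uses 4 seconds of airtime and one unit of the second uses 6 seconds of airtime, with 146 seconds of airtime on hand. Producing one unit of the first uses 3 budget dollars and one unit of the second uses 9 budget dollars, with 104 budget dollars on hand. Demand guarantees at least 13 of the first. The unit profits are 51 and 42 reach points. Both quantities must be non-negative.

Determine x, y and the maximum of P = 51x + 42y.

x = 13, y = 2, maximum P = 747

The optimum lies where 6x + 3y = 84 and x = 13.
Solving simultaneously gives x = 13, y = 2.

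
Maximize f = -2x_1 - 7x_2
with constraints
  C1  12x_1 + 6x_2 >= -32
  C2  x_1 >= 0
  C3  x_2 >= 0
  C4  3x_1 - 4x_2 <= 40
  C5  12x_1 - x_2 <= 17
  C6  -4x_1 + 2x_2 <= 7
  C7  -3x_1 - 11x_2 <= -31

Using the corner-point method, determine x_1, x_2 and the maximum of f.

Vertices and f = -2x_1 - 7x_2:
  (0, 7/2) → f = -49/2
  (0, 31/11) → f = -217/11
  (41/20, 38/5) → f = -573/10
  (218/135, 107/45) → f = -2683/135

x_1 = 0, x_2 = 31/11, maximum f = -217/11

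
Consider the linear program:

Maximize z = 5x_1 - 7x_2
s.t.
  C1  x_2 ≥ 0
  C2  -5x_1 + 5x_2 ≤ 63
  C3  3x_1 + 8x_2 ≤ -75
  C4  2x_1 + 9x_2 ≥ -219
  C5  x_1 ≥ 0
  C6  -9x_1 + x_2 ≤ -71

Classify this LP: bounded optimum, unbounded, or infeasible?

The boundaries x_2 = 0 and -9x_1 + x_2 = -71 meet at (71/9, 0), but that point violates 3x_1 + 8x_2 ≤ -75. Every candidate vertex is excluded by some other constraint, so the feasible region is empty.

infeasible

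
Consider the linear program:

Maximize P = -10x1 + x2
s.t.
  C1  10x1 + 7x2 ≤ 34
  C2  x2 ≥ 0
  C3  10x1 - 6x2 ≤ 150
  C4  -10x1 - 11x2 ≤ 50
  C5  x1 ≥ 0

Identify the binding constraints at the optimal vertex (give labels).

Corner points and P = -10x1 + x2:
  (17/5, 0) → P = -34
  (0, 34/7) → P = 34/7
  (0, 0) → P = 0

The maximum is at (0, 34/7). Substituting into each constraint, equality holds for C1 and C5; the remaining constraints have slack.

C1 and C5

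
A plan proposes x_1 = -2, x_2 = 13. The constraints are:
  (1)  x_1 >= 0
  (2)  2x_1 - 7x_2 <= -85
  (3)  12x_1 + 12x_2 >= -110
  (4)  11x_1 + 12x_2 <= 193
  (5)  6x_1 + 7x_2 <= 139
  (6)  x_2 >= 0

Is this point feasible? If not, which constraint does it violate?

not feasible — violates (1)

Constraint (1): x_1 = -2, which is not ≥ 0. All other constraints are satisfied.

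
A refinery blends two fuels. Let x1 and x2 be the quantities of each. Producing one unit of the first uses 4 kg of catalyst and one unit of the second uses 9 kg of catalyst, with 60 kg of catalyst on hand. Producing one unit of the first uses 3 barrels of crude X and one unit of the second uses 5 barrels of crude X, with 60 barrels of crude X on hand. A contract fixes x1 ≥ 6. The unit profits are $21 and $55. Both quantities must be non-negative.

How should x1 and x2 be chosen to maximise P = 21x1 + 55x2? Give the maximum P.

x1 = 6, x2 = 4, maximum P = 346

At the optimal vertex, 4x1 + 9x2 = 60 and x1 = 6.
Solving simultaneously gives x1 = 6, x2 = 4.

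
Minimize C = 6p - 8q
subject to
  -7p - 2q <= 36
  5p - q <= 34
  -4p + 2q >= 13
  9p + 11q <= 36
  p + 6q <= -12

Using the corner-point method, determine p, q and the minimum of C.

p = -24/5, q = -6/5, minimum C = -96/5

Vertices and C = 6p - 8q:
  (-49/11, -53/22) → C = -82/11
  (-24/5, -6/5) → C = -96/5
  (-51/13, -35/26) → C = -166/13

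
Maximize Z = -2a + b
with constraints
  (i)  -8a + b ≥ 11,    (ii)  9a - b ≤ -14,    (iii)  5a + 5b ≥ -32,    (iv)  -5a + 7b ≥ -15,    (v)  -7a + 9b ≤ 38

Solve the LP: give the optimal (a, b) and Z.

Extreme points and Z = -2a + b:
  (-113/58, -205/58) → Z = 21/58
  (-44/37, 122/37) → Z = 210/37
  (-149/60, -47/12) → Z = 21/20
  (-239/40, -17/40) → Z = 461/40

The optimum lies where 5a + 5b = -32 and -7a + 9b = 38.
Solving simultaneously gives a = -239/40, b = -17/40.

a = -239/40, b = -17/40, maximum Z = 461/40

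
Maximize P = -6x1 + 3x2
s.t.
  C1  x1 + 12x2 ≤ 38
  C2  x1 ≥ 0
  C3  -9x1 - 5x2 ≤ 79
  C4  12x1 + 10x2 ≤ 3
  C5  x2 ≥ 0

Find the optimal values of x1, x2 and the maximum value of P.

x1 = 0, x2 = 3/10, maximum P = 9/10

Feasible corners and P = -6x1 + 3x2:
  (0, 3/10) → P = 9/10
  (0, 0) → P = 0
  (1/4, 0) → P = -3/2

The optimum lies where x1 = 0 and 12x1 + 10x2 = 3.
Solving simultaneously gives x1 = 0, x2 = 3/10.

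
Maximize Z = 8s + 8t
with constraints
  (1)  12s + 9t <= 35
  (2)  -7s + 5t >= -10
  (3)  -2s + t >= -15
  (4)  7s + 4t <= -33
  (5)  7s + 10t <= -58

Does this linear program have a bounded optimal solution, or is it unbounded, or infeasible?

Feasible corners and Z = 8s + 8t:
  (-125/63, -43/9) → Z = -1136/21
  (-7/3, -25/6) → Z = -52
The feasible region has finitely many vertices and no improving ray; the maximum is -52 at (-7/3, -25/6).

bounded optimum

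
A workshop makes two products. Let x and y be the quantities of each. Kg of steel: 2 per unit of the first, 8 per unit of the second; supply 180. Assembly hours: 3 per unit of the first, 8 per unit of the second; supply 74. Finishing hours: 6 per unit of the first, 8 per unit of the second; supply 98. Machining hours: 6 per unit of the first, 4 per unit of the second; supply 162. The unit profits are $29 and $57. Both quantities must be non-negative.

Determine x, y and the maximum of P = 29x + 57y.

Extreme points and P = 29x + 57y:
  (0, 0) → P = 0
  (0, 37/4) → P = 2109/4
  (49/3, 0) → P = 1421/3
  (8, 25/4) → P = 2353/4

x = 8, y = 25/4, maximum P = 2353/4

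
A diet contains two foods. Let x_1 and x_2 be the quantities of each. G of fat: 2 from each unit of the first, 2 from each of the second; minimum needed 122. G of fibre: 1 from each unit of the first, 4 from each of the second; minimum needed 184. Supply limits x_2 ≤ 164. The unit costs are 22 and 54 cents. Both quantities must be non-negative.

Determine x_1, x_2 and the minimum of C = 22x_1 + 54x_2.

x_1 = 20, x_2 = 41, minimum C = 2654

The feasible region is unbounded (it extends along (1, 0)), but C strictly increases along every unbounded feasible direction, so there is no improving ray and the minimum is attained at a vertex.

The binding constraints are 2x_1 + 2x_2 = 122 and x_1 + 4x_2 = 184.
Solving simultaneously gives x_1 = 20, x_2 = 41.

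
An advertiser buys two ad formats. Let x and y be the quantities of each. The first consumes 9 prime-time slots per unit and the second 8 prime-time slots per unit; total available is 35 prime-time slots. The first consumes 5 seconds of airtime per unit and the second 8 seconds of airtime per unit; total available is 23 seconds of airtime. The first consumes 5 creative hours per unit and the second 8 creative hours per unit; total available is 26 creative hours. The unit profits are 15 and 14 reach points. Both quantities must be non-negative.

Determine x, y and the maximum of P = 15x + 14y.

Corner points and P = 15x + 14y:
  (0, 0) → P = 0
  (0, 23/8) → P = 161/4
  (35/9, 0) → P = 175/3
  (3, 1) → P = 59

x = 3, y = 1, maximum P = 59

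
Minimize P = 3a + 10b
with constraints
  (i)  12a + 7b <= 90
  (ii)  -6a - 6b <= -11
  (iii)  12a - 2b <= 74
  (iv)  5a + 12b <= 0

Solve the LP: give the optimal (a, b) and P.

a = 233/42, b = -26/7, minimum P = -41/2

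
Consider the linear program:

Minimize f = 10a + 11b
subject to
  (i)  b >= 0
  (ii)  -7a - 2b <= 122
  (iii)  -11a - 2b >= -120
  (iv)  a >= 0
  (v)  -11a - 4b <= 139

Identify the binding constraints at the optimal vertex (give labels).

(i) and (iv)

Vertices and f = 10a + 11b:
  (120/11, 0) → f = 1200/11
  (0, 0) → f = 0
  (0, 60) → f = 660

The minimum is at (0, 0). Substituting into each constraint, equality holds for (i) and (iv); the remaining constraints have slack.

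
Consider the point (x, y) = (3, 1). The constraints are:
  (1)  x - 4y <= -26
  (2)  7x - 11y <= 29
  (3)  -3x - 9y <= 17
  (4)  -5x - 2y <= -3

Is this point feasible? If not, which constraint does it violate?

not feasible — violates (1)

Constraint (1): x - 4y = -1, which is not ≤ -26. All other constraints are satisfied.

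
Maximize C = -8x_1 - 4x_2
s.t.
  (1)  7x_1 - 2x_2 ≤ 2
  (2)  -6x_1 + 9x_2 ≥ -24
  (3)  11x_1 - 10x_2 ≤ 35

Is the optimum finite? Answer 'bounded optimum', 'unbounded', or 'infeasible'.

unbounded

From the feasible point (-10/17, -52/17), moving in the direction (-9, -6) keeps every constraint satisfied while C increases without bound.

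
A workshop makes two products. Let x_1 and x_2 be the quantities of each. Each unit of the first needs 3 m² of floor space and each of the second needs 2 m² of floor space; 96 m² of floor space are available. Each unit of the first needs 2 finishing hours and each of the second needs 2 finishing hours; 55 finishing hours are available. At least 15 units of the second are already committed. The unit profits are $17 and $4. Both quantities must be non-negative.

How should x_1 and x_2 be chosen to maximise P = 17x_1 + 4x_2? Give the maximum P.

x_1 = 25/2, x_2 = 15, maximum P = 545/2

Feasible corners and P = 17x_1 + 4x_2:
  (0, 55/2) → P = 110
  (0, 15) → P = 60
  (25/2, 15) → P = 545/2

The optimum lies where 2x_1 + 2x_2 = 55 and x_2 = 15.
Solving simultaneously gives x_1 = 25/2, x_2 = 15.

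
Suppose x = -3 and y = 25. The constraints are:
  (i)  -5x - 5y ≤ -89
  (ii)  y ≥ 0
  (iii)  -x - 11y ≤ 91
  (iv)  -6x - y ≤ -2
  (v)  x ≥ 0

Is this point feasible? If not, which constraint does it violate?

not feasible — violates (v)

Constraint (v): x = -3, which is not ≥ 0. All other constraints are satisfied.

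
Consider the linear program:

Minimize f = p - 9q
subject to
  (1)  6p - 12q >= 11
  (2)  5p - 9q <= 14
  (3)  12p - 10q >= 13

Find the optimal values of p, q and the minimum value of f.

p = 23/2, q = 29/6, minimum f = -32

Vertices and f = p - 9q:
  (23/2, 29/6) → f = -32
  (23/42, -9/14) → f = 19/3
  (-23/58, -103/58) → f = 452/29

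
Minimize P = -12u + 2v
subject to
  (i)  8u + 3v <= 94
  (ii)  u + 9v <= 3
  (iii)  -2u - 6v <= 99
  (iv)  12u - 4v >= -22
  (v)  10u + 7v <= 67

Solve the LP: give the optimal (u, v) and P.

The binding constraints are 8u + 3v = 94 and -2u - 6v = 99.
Solving simultaneously gives u = 41/2, v = -70/3.

u = 41/2, v = -70/3, minimum P = -878/3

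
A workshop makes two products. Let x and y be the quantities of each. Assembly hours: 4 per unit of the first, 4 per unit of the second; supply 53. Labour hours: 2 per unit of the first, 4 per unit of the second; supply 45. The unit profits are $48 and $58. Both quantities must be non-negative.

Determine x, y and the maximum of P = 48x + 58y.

x = 4, y = 37/4, maximum P = 1457/2

Vertices and P = 48x + 58y:
  (0, 0) → P = 0
  (0, 45/4) → P = 1305/2
  (53/4, 0) → P = 636
  (4, 37/4) → P = 1457/2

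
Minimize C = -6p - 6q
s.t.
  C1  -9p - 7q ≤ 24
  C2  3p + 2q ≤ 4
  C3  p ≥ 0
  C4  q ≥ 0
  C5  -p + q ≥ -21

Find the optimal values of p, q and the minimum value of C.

p = 0, q = 2, minimum C = -12

Extreme points and C = -6p - 6q:
  (0, 2) → C = -12
  (4/3, 0) → C = -8
  (0, 0) → C = 0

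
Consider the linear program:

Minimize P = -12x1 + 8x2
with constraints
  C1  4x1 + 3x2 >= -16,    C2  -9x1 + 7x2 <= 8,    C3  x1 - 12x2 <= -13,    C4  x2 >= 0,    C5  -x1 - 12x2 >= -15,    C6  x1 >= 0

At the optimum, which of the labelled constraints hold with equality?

C3 and C5

Vertices and P = -12x1 + 8x2:
  (9/115, 143/115) → P = 1036/115
  (0, 8/7) → P = 64/7
  (1, 7/6) → P = -8/3
  (0, 13/12) → P = 26/3

The minimum is at (1, 7/6). Substituting into each constraint, equality holds for C3 and C5; the remaining constraints have slack.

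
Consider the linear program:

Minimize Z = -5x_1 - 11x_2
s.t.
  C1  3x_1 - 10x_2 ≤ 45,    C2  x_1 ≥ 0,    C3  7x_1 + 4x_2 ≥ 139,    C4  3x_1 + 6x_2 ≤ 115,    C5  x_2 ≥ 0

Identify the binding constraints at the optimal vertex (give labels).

Feasible corners and Z = -5x_1 - 11x_2:
  (785/41, 51/41) → Z = -4486/41
  (355/12, 35/8) → Z = -4705/24
  (187/15, 194/15) → Z = -1023/5

The minimum is at (187/15, 194/15). Substituting into each constraint, equality holds for C3 and C4; the remaining constraints have slack.

C3 and C4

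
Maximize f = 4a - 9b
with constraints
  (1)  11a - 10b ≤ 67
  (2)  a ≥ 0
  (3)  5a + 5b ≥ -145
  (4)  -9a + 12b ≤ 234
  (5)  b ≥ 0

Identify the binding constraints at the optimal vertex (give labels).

Extreme points and f = 4a - 9b:
  (524/7, 1059/14) → f = -5339/14
  (67/11, 0) → f = 268/11
  (0, 39/2) → f = -351/2
  (0, 0) → f = 0

The maximum is at (67/11, 0). Substituting into each constraint, equality holds for (1) and (5); the remaining constraints have slack.

(1) and (5)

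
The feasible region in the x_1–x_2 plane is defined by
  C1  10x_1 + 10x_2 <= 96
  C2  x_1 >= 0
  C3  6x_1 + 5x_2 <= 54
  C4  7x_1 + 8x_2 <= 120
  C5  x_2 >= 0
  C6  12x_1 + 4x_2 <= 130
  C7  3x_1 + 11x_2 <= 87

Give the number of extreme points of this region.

The feasible vertices (each the meet of two boundaries and inside every other half-plane) are:
  (6, 18/5)
  (93/40, 291/40)
  (0, 0)
  (0, 87/11)
  (9, 0)

5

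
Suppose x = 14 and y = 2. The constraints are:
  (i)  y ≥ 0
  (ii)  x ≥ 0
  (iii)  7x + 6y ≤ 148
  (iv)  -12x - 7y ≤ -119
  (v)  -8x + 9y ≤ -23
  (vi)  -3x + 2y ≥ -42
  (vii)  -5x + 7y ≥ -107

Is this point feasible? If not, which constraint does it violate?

feasible

(i): 2 ≥ 0 ✓
(ii): 14 ≥ 0 ✓
(iii): 110 ≤ 148 ✓
(iv): -182 ≤ -119 ✓
(v): -94 ≤ -23 ✓
(vi): -38 ≥ -42 ✓
(vii): -56 ≥ -107 ✓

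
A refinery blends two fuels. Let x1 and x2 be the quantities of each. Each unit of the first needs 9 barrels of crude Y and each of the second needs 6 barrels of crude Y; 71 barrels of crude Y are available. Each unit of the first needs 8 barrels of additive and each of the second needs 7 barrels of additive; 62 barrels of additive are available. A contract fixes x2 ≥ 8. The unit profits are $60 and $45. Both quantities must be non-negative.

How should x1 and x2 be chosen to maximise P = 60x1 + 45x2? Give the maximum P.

x1 = 3/4, x2 = 8, maximum P = 405

Feasible corners and P = 60x1 + 45x2:
  (0, 62/7) → P = 2790/7
  (0, 8) → P = 360
  (3/4, 8) → P = 405

The optimum lies where 8x1 + 7x2 = 62 and x2 = 8.
Solving simultaneously gives x1 = 3/4, x2 = 8.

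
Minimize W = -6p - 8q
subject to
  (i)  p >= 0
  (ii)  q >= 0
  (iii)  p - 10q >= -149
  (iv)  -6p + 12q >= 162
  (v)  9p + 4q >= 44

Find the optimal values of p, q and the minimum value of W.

p = 7/2, q = 61/4, minimum W = -143

Extreme points and W = -6p - 8q:
  (0, 149/10) → W = -596/5
  (0, 27/2) → W = -108
  (7/2, 61/4) → W = -143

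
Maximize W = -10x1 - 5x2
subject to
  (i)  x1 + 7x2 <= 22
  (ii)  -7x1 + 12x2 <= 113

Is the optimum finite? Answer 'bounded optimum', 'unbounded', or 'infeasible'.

unbounded

From the feasible point (-527/61, 267/61), moving in the direction (-12, -7) keeps every constraint satisfied while W increases without bound.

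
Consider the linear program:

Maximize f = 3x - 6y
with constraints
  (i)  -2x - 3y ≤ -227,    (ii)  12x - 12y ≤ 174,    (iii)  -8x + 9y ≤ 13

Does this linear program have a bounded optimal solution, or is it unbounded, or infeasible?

Vertices and f = 3x - 6y:
  (541/10, 198/5) → f = -753/10
  (334/7, 307/7) → f = -120
  (287/2, 129) → f = -687/2
The feasible region has finitely many vertices and no improving ray; the maximum is -753/10 at (541/10, 198/5).

bounded optimum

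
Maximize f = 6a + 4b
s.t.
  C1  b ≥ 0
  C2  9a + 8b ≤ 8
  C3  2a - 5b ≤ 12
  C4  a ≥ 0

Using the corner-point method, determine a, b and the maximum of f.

Extreme points and f = 6a + 4b:
  (8/9, 0) → f = 16/3
  (0, 0) → f = 0
  (0, 1) → f = 4

a = 8/9, b = 0, maximum f = 16/3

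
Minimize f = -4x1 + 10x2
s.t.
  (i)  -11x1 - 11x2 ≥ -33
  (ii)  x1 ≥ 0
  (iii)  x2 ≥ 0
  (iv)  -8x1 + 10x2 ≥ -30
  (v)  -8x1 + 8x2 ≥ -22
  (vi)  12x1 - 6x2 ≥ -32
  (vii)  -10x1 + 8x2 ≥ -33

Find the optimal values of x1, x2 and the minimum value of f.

Feasible corners and f = -4x1 + 10x2:
  (0, 3) → f = 30
  (23/8, 1/8) → f = -41/4
  (0, 0) → f = 0
  (11/4, 0) → f = -11

x1 = 11/4, x2 = 0, minimum f = -11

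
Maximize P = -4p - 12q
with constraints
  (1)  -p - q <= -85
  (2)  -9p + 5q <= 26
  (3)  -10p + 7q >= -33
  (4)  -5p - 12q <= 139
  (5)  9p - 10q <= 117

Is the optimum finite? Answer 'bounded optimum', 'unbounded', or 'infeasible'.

Extreme points and P = -4p - 12q:
  (57/2, 113/2) → P = -792
  (628/17, 817/17) → P = -12316/17
The feasible region has finitely many vertices and no improving ray; the maximum is -12316/17 at (628/17, 817/17).

bounded optimum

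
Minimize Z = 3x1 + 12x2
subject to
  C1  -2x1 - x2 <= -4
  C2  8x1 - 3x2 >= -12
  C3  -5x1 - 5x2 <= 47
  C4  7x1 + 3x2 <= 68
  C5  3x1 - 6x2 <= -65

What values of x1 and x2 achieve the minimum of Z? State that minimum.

x1 = 41/13, x2 = 484/39, minimum Z = 2059/13

Vertices and Z = 3x1 + 12x2:
  (56/15, 628/45) → Z = 536/3
  (41/13, 484/39) → Z = 2059/13
  (71/17, 659/51) → Z = 2849/17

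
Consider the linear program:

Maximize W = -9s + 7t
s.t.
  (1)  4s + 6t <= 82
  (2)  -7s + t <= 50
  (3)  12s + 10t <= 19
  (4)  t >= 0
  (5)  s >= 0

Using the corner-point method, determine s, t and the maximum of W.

s = 0, t = 19/10, maximum W = 133/10

Corner points and W = -9s + 7t:
  (19/12, 0) → W = -57/4
  (0, 19/10) → W = 133/10
  (0, 0) → W = 0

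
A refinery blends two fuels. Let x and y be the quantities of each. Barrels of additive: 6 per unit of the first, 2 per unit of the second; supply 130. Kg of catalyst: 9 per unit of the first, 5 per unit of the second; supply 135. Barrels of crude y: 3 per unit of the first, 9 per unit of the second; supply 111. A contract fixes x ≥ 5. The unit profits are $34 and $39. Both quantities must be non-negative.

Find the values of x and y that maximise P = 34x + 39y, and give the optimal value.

Vertices and P = 34x + 39y:
  (15, 0) → P = 510
  (5, 0) → P = 170
  (10, 9) → P = 691
  (5, 32/3) → P = 586

The binding constraints are 9x + 5y = 135 and 3x + 9y = 111.
Solving simultaneously gives x = 10, y = 9.

x = 10, y = 9, maximum P = 691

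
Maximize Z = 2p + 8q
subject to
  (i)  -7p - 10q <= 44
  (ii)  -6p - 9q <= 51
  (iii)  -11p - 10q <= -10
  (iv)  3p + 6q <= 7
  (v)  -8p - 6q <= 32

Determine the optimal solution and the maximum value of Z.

p = -5/18, q = 47/36, maximum Z = 89/9

Corner points and Z = 2p + 8q:
  (38, -31) → Z = -172
  (27/2, -277/20) → Z = -419/5
  (-5/18, 47/36) → Z = 89/9
The feasible region is unbounded (it extends along (3, -2), (2, -1)), but Z strictly decreases along every unbounded feasible direction, so there is no improving ray and the maximum is attained at a vertex.

The optimum lies where -11p - 10q = -10 and 3p + 6q = 7.
Solving simultaneously gives p = -5/18, q = 47/36.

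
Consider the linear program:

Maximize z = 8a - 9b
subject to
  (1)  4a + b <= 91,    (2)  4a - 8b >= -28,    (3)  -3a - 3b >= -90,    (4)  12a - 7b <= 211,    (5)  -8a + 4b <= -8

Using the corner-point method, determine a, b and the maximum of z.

a = -197/2, b = -199, maximum z = 1003

Extreme points and z = 8a - 9b:
  (61/3, 29/3) → z = 227/3
  (106/5, 31/5) → z = 569/5
  (53/3, 37/3) → z = 91/3
  (11/3, 16/3) → z = -56/3
  (-197/2, -199) → z = 1003

At the optimal vertex, 12a - 7b = 211 and -8a + 4b = -8.
Solving simultaneously gives a = -197/2, b = -199.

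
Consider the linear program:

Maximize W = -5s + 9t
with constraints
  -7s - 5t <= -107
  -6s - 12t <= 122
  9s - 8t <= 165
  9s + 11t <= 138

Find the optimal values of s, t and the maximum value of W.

Vertices and W = -5s + 9t:
  (1681/101, -192/101) → W = -10133/101
  (487/32, 3/32) → W = -301/4
  (973/57, -27/19) → W = -5594/57

At the optimal vertex, -7s - 5t = -107 and 9s + 11t = 138.
Solving simultaneously gives s = 487/32, t = 3/32.

s = 487/32, t = 3/32, maximum W = -301/4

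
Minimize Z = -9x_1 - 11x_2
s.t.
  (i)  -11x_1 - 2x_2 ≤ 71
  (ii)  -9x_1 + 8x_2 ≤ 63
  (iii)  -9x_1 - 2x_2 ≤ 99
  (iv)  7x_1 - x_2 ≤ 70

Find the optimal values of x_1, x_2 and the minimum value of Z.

Corner points and Z = -9x_1 - 11x_2:
  (-347/53, 27/53) → Z = 2826/53
  (69/25, -1267/25) → Z = 13316/25
  (623/47, 1071/47) → Z = -17388/47

The optimum lies where -9x_1 + 8x_2 = 63 and 7x_1 - x_2 = 70.
Solving simultaneously gives x_1 = 623/47, x_2 = 1071/47.

x_1 = 623/47, x_2 = 1071/47, minimum Z = -17388/47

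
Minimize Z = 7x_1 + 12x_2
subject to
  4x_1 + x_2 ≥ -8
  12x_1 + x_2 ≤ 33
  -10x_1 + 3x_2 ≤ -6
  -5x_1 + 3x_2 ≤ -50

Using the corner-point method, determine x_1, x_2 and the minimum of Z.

x_1 = 41/8, x_2 = -57/2, minimum Z = -2449/8

Corner points and Z = 7x_1 + 12x_2:
  (41/8, -57/2) → Z = -2449/8
  (26/17, -240/17) → Z = -2698/17
  (149/41, -435/41) → Z = -4177/41

At the optimal vertex, 4x_1 + x_2 = -8 and 12x_1 + x_2 = 33.
Solving simultaneously gives x_1 = 41/8, x_2 = -57/2.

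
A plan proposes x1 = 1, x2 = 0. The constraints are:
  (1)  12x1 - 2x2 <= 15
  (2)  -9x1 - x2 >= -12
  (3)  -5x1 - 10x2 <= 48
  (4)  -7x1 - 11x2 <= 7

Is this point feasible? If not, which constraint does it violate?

feasible

(1): 12 ≤ 15 ✓
(2): -9 ≥ -12 ✓
(3): -5 ≤ 48 ✓
(4): -7 ≤ 7 ✓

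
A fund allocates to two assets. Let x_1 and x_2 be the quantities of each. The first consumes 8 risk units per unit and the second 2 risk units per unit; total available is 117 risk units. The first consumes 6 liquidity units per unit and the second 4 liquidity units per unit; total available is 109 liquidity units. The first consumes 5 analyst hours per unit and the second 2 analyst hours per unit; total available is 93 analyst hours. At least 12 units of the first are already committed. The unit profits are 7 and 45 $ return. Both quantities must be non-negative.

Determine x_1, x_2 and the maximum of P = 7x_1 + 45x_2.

Extreme points and P = 7x_1 + 45x_2:
  (117/8, 0) → P = 819/8
  (12, 0) → P = 84
  (25/2, 17/2) → P = 470
  (12, 37/4) → P = 2001/4

The binding constraints are 6x_1 + 4x_2 = 109 and x_1 = 12.
Solving simultaneously gives x_1 = 12, x_2 = 37/4.

x_1 = 12, x_2 = 37/4, maximum P = 2001/4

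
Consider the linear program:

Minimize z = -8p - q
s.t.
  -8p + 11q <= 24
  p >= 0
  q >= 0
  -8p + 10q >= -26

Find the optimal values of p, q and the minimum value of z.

Extreme points and z = -8p - q:
  (0, 24/11) → z = -24/11
  (263/4, 50) → z = -576
  (0, 0) → z = 0
  (13/4, 0) → z = -26

At the optimal vertex, -8p + 11q = 24 and -8p + 10q = -26.
Solving simultaneously gives p = 263/4, q = 50.

p = 263/4, q = 50, minimum z = -576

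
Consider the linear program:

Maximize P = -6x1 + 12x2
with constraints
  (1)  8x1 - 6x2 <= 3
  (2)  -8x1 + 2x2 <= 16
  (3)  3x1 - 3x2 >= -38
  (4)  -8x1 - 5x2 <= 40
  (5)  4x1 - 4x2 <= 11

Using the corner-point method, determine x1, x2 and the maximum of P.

Extreme points and P = -6x1 + 12x2:
  (79/2, 313/6) → P = 389
  (-225/88, -43/11) → P = -1389/44
  (14/9, 128/9) → P = 484/3
  (-20/7, -24/7) → P = -24

The binding constraints are 8x1 - 6x2 = 3 and 3x1 - 3x2 = -38.
Solving simultaneously gives x1 = 79/2, x2 = 313/6.

x1 = 79/2, x2 = 313/6, maximum P = 389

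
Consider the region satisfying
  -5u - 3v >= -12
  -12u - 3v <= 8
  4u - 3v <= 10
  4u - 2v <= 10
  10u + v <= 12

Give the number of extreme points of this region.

Pairwise boundary intersections that survive every other constraint:
  (-20/7, 184/21)
  (24/25, 12/5)
  (1/8, -19/6)
  (23/17, -26/17)

4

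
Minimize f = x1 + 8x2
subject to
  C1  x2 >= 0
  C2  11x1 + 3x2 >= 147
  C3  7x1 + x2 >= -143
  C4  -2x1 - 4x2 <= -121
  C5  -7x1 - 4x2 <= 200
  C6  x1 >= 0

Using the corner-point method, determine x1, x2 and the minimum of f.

Corner points and f = x1 + 8x2:
  (121/2, 0) → f = 121/2
  (225/38, 1037/38) → f = 8521/38
  (0, 49) → f = 392
The feasible region is unbounded (it extends along (0, 1), (1, 0)), but f strictly increases along every unbounded feasible direction, so there is no improving ray and the minimum is attained at a vertex.

At the optimal vertex, x2 = 0 and -2x1 - 4x2 = -121.
Solving simultaneously gives x1 = 121/2, x2 = 0.

x1 = 121/2, x2 = 0, minimum f = 121/2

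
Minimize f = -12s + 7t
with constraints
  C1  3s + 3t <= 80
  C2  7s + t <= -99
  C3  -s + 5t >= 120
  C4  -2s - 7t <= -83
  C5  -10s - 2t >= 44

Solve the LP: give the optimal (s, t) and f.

s = -205/12, t = 247/12, minimum f = 4189/12

The feasible region is unbounded (it extends along (-1, 1), (-7, 2)), but f strictly increases along every unbounded feasible direction, so there is no improving ray and the minimum is attained at a vertex.

The binding constraints are 7s + t = -99 and -s + 5t = 120.
Solving simultaneously gives s = -205/12, t = 247/12.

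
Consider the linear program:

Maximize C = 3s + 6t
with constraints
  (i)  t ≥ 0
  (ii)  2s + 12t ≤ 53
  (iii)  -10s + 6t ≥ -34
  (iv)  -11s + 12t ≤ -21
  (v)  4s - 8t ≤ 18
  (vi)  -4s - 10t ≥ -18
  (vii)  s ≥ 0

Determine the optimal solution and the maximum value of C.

s = 112/31, t = 11/31, maximum C = 402/31

Feasible corners and C = 3s + 6t:
  (17/5, 0) → C = 51/5
  (21/11, 0) → C = 63/11
  (112/31, 11/31) → C = 402/31
  (213/79, 57/79) → C = 981/79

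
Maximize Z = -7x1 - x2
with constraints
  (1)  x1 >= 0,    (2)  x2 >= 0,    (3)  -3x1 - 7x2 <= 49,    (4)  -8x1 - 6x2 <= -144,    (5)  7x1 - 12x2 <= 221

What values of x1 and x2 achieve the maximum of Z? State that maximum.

x1 = 0, x2 = 24, maximum Z = -24

Extreme points and Z = -7x1 - x2:
  (0, 24) → Z = -24
  (18, 0) → Z = -126
  (221/7, 0) → Z = -221
The feasible region is unbounded (it extends along (0, 1), (12, 7)), but Z strictly decreases along every unbounded feasible direction, so there is no improving ray and the maximum is attained at a vertex.

At the optimal vertex, x1 = 0 and -8x1 - 6x2 = -144.
Solving simultaneously gives x1 = 0, x2 = 24.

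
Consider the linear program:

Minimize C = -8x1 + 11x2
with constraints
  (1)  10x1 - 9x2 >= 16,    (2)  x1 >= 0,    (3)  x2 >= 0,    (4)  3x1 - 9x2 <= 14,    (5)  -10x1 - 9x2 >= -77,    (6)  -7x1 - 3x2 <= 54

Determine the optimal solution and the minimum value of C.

Vertices and C = -8x1 + 11x2:
  (8/5, 0) → C = -64/5
  (93/20, 61/18) → C = 7/90
  (14/3, 0) → C = -112/3
  (7, 7/9) → C = -427/9

x1 = 7, x2 = 7/9, minimum C = -427/9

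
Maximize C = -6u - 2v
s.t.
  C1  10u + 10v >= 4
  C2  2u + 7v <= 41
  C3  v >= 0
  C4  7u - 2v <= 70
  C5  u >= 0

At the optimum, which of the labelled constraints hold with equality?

C1 and C5

Feasible corners and C = -6u - 2v:
  (2/5, 0) → C = -12/5
  (0, 2/5) → C = -4/5
  (572/53, 147/53) → C = -3726/53
  (0, 41/7) → C = -82/7
  (10, 0) → C = -60

The maximum is at (0, 2/5). Substituting into each constraint, equality holds for C1 and C5; the remaining constraints have slack.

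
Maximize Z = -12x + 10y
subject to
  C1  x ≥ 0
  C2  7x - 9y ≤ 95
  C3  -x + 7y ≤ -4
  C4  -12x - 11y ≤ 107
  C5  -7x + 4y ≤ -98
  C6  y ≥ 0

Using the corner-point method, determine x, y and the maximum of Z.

Vertices and Z = -12x + 10y:
  (629/40, 67/40) → Z = -3439/20
  (502/35, 3/5) → Z = -5814/35
  (134/9, 14/9) → Z = -1468/9

The optimum lies where -x + 7y = -4 and -7x + 4y = -98.
Solving simultaneously gives x = 134/9, y = 14/9.

x = 134/9, y = 14/9, maximum Z = -1468/9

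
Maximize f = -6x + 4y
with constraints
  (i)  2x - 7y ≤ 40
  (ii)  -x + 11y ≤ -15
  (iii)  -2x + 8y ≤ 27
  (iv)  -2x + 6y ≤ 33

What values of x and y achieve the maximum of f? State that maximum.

x = -471/2, y = -73, maximum f = 1121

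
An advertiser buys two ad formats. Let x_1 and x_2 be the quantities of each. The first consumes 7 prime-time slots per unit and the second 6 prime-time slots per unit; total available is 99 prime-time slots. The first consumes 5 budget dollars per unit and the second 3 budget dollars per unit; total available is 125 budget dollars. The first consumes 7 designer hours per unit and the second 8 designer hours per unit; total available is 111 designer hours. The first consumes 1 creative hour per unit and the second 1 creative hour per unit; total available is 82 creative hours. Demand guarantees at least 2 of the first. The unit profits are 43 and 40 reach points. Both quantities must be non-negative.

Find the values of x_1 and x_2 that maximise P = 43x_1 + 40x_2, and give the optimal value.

Extreme points and P = 43x_1 + 40x_2:
  (99/7, 0) → P = 4257/7
  (2, 0) → P = 86
  (9, 6) → P = 627
  (2, 97/8) → P = 571

The binding constraints are 7x_1 + 6x_2 = 99 and 7x_1 + 8x_2 = 111.
Solving simultaneously gives x_1 = 9, x_2 = 6.

x_1 = 9, x_2 = 6, maximum P = 627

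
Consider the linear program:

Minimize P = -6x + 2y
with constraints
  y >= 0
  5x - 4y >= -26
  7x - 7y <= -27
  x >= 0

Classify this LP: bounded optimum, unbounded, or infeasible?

unbounded

From the feasible point (0, 13/2), moving in the direction (7, 7) keeps every constraint satisfied while P decreases without bound.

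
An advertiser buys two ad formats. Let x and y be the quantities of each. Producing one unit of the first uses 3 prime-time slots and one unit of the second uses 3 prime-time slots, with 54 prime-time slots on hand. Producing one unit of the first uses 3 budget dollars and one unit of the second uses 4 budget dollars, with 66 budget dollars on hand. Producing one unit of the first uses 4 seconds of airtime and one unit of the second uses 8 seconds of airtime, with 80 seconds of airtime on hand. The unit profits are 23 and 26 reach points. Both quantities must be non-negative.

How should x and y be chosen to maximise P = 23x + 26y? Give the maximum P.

Corner points and P = 23x + 26y:
  (0, 0) → P = 0
  (0, 10) → P = 260
  (18, 0) → P = 414
  (16, 2) → P = 420

At the optimal vertex, 3x + 3y = 54 and 4x + 8y = 80.
Solving simultaneously gives x = 16, y = 2.

x = 16, y = 2, maximum P = 420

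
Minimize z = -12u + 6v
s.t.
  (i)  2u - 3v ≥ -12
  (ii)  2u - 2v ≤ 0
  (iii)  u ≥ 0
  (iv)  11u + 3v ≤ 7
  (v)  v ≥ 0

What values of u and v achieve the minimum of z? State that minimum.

Corner points and z = -12u + 6v:
  (0, 0) → z = 0
  (1/2, 1/2) → z = -3
  (0, 7/3) → z = 14

u = 1/2, v = 1/2, minimum z = -3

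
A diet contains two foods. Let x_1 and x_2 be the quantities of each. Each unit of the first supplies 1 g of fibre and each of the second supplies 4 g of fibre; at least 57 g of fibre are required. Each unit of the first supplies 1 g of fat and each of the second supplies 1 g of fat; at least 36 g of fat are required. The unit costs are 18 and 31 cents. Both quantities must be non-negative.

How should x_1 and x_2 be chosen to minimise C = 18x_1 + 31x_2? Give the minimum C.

Vertices and C = 18x_1 + 31x_2:
  (0, 36) → C = 1116
  (57, 0) → C = 1026
  (29, 7) → C = 739
The feasible region is unbounded (it extends along (0, 1), (1, 0)), but C strictly increases along every unbounded feasible direction, so there is no improving ray and the minimum is attained at a vertex.

The binding constraints are x_1 + 4x_2 = 57 and x_1 + x_2 = 36.
Solving simultaneously gives x_1 = 29, x_2 = 7.

x_1 = 29, x_2 = 7, minimum C = 739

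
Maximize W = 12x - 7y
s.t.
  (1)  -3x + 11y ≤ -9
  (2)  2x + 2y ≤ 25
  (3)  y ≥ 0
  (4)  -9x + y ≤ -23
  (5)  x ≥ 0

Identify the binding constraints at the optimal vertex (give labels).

Vertices and W = 12x - 7y:
  (293/28, 57/28) → W = 3117/28
  (3, 0) → W = 36
  (25/2, 0) → W = 150

The maximum is at (25/2, 0). Substituting into each constraint, equality holds for (2) and (3); the remaining constraints have slack.

(2) and (3)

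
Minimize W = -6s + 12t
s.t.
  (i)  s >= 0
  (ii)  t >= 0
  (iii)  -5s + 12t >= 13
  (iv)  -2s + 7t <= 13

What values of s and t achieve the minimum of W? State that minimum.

s = 65/11, t = 39/11, minimum W = 78/11

Vertices and W = -6s + 12t:
  (0, 13/12) → W = 13
  (0, 13/7) → W = 156/7
  (65/11, 39/11) → W = 78/11

At the optimal vertex, -5s + 12t = 13 and -2s + 7t = 13.
Solving simultaneously gives s = 65/11, t = 39/11.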